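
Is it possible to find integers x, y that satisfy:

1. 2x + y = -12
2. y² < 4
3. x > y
No

The full constraint system is jointly infeasible over the integers. Each constraint and what it forces:

  - 2x + y = -12: is a linear equation tying the variables together
  - y² < 4: restricts y to |y| ≤ 1
  - x > y: bounds one variable relative to another variable

Propagating the comparison: x > y and y ≥ -1 give x ≥ 0. Range argument: with x ∈ [0, ∞], y ∈ [-1, 1], the left side of the equation is at least -1, but the right side is -12 < -1. No integer solution exists.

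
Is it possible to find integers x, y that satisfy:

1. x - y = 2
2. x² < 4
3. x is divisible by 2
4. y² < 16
Yes

Take x = 0, y = -2. Substituting into each constraint:
  (1) 0 + 2 = 2 ✓
  (2) x² = (0)² = 0, and 0 < 4 ✓
  (3) 0 = 2 × 0, remainder 0 ✓
  (4) y² = (-2)² = 4, and 4 < 16 ✓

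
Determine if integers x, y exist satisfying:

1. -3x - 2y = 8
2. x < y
Yes

Take x = -2, y = -1. Substituting into each constraint:
  (1) -3(-2) - 2(-1) = 8 ✓
  (2) -2 < -1 ✓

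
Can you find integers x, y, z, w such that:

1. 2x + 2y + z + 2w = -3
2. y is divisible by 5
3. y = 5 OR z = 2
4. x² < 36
Yes

Take x = 0, y = 5, z = 3, w = -8. Substituting into each constraint:
  (1) 2(0) + 2(5) + 3 + 2(-8) = -3 ✓
  (2) 5 = 5 × 1, remainder 0 ✓
  (3) y = 5, target 5 ✓ (first branch holds)
  (4) x² = (0)² = 0, and 0 < 36 ✓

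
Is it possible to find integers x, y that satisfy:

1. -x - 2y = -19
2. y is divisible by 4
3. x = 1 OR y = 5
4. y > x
No

The full constraint system is jointly infeasible over the integers. Each constraint and what it forces:

  - -x - 2y = -19: is a linear equation tying the variables together
  - y is divisible by 4: restricts y to multiples of 4
  - x = 1 OR y = 5: forces a choice: either x = 1 or y = 5
  - y > x: bounds one variable relative to another variable

Split on the disjunction (x = 1 OR y = 5):
  • If x = 1: with x = 1, writing y = 4y', every remaining term of the linear equation is divisible by 8, so the left side is ≡ 0 (mod 8); but the right side -18 ≡ 6 (mod 8). No integers can satisfy it.
  • If y = 5: this contradicts the divisibility constraint — 5 is not a multiple of 4.
Both branches are infeasible, so the system has no integer solution.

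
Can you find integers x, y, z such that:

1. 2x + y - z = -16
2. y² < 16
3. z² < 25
Yes

Take x = -8, y = 0, z = 0. Substituting into each constraint:
  (1) 2(-8) + 0 + 0 = -16 ✓
  (2) y² = (0)² = 0, and 0 < 16 ✓
  (3) z² = (0)² = 0, and 0 < 25 ✓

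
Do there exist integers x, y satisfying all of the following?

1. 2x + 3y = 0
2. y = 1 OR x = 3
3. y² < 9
Yes

Take x = 3, y = -2. Substituting into each constraint:
  (1) 2(3) + 3(-2) = 0 ✓
  (2) x = 3, target 3 ✓ (second branch holds)
  (3) y² = (-2)² = 4, and 4 < 9 ✓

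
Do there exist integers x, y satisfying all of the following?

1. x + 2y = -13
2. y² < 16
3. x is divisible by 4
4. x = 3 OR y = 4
No

A contradictory subset is {y² < 16, x is divisible by 4, x = 3 OR y = 4}. No integer assignment can satisfy these jointly:

  - y² < 16: restricts y to |y| ≤ 3
  - x is divisible by 4: restricts x to multiples of 4
  - x = 3 OR y = 4: forces a choice: either x = 3 or y = 4

Split on the disjunction (x = 3 OR y = 4):
  • If x = 3: this contradicts the divisibility constraint — 3 is not a multiple of 4.
  • If y = 4: this contradicts y² < 16, which requires |y| ≤ 3.
Both branches are infeasible, so the system has no integer solution.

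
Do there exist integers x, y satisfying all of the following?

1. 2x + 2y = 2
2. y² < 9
Yes

Take x = 1, y = 0. Substituting into each constraint:
  (1) 2(1) + 2(0) = 2 ✓
  (2) y² = (0)² = 0, and 0 < 9 ✓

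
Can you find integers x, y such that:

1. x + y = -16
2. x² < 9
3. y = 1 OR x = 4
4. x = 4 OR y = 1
No

A contradictory subset is {x + y = -16, x² < 9, y = 1 OR x = 4}. No integer assignment can satisfy these jointly:

  - x + y = -16: is a linear equation tying the variables together
  - x² < 9: restricts x to |x| ≤ 2
  - y = 1 OR x = 4: forces a choice: either y = 1 or x = 4

Split on the disjunction (y = 1 OR x = 4):
  • If y = 1: the equation forces x = -17, but x² < 9 requires |x| ≤ 2.
  • If x = 4: this contradicts x² < 9, which requires |x| ≤ 2.
Both branches are infeasible, so the system has no integer solution.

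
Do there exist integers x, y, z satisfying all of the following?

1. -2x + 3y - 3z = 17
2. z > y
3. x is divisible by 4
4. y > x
Yes

Take x = -16, y = 0, z = 5. Substituting into each constraint:
  (1) -2(-16) + 3(0) - 3(5) = 17 ✓
  (2) 5 > 0 ✓
  (3) -16 = 4 × -4, remainder 0 ✓
  (4) 0 > -16 ✓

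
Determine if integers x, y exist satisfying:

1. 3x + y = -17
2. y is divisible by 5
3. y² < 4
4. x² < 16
No

The full constraint system is jointly infeasible over the integers. Each constraint and what it forces:

  - 3x + y = -17: is a linear equation tying the variables together
  - y is divisible by 5: restricts y to multiples of 5
  - y² < 4: restricts y to |y| ≤ 1
  - x² < 16: restricts x to |x| ≤ 3

Range argument: with x ∈ [-3, 3], y ∈ [-1, 1], the left side of the equation is at least -10, but the right side is -17 < -10. No integer solution exists.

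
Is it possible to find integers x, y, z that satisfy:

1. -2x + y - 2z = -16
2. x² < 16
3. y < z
Yes

Take x = 0, y = 14, z = 15. Substituting into each constraint:
  (1) -2(0) + 14 - 2(15) = -16 ✓
  (2) x² = (0)² = 0, and 0 < 16 ✓
  (3) 14 < 15 ✓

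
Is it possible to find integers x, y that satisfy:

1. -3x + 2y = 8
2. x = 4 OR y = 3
Yes

Take x = 4, y = 10. Substituting into each constraint:
  (1) -3(4) + 2(10) = 8 ✓
  (2) x = 4, target 4 ✓ (first branch holds)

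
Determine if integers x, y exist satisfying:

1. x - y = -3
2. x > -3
Yes

Take x = -2, y = 1. Substituting into each constraint:
  (1) (-2) + (-1) = -3 ✓
  (2) -2 > -3 ✓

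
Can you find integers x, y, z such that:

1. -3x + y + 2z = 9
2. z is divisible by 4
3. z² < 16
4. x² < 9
Yes

Take x = 0, y = 9, z = 0. Substituting into each constraint:
  (1) -3(0) + 9 + 2(0) = 9 ✓
  (2) 0 = 4 × 0, remainder 0 ✓
  (3) z² = (0)² = 0, and 0 < 16 ✓
  (4) x² = (0)² = 0, and 0 < 9 ✓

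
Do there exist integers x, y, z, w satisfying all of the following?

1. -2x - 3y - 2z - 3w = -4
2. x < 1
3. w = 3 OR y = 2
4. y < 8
Yes

Take x = -1, y = -1, z = 0, w = 3. Substituting into each constraint:
  (1) -2(-1) - 3(-1) - 2(0) - 3(3) = -4 ✓
  (2) -1 < 1 ✓
  (3) w = 3, target 3 ✓ (first branch holds)
  (4) -1 < 8 ✓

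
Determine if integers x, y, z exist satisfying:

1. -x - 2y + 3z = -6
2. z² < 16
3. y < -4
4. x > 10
Yes

Take x = 16, y = -5, z = 0. Substituting into each constraint:
  (1) (-16) - 2(-5) + 3(0) = -6 ✓
  (2) z² = (0)² = 0, and 0 < 16 ✓
  (3) -5 < -4 ✓
  (4) 16 > 10 ✓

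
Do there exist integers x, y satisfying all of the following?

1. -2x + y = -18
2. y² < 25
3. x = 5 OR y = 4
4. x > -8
Yes

Take x = 11, y = 4. Substituting into each constraint:
  (1) -2(11) + 4 = -18 ✓
  (2) y² = (4)² = 16, and 16 < 25 ✓
  (3) y = 4, target 4 ✓ (second branch holds)
  (4) 11 > -8 ✓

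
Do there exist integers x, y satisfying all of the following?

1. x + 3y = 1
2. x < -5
Yes

Take x = -8, y = 3. Substituting into each constraint:
  (1) (-8) + 3(3) = 1 ✓
  (2) -8 < -5 ✓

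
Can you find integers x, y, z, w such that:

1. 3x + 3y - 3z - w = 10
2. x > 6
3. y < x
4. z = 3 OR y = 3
Yes

Take x = 7, y = 0, z = 3, w = 2. Substituting into each constraint:
  (1) 3(7) + 3(0) - 3(3) + (-2) = 10 ✓
  (2) 7 > 6 ✓
  (3) 0 < 7 ✓
  (4) z = 3, target 3 ✓ (first branch holds)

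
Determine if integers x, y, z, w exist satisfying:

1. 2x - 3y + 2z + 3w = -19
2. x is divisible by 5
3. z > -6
Yes

Take x = 0, y = 0, z = 1, w = -7. Substituting into each constraint:
  (1) 2(0) - 3(0) + 2(1) + 3(-7) = -19 ✓
  (2) 0 = 5 × 0, remainder 0 ✓
  (3) 1 > -6 ✓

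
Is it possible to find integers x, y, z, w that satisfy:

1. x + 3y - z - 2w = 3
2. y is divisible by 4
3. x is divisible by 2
Yes

Take x = 0, y = 0, z = 1, w = -2. Substituting into each constraint:
  (1) 0 + 3(0) + (-1) - 2(-2) = 3 ✓
  (2) 0 = 4 × 0, remainder 0 ✓
  (3) 0 = 2 × 0, remainder 0 ✓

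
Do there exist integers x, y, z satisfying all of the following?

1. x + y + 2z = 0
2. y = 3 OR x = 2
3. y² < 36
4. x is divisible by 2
Yes

Take x = 2, y = -2, z = 0. Substituting into each constraint:
  (1) 2 + (-2) + 2(0) = 0 ✓
  (2) x = 2, target 2 ✓ (second branch holds)
  (3) y² = (-2)² = 4, and 4 < 36 ✓
  (4) 2 = 2 × 1, remainder 0 ✓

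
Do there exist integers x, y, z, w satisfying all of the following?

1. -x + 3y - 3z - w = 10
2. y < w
Yes

Take x = 2, y = -1, z = -5, w = 0. Substituting into each constraint:
  (1) (-2) + 3(-1) - 3(-5) + 0 = 10 ✓
  (2) -1 < 0 ✓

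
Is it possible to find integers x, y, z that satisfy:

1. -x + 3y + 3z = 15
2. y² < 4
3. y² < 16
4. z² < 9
Yes

Take x = -15, y = 0, z = 0. Substituting into each constraint:
  (1) 15 + 3(0) + 3(0) = 15 ✓
  (2) y² = (0)² = 0, and 0 < 4 ✓
  (3) y² = (0)² = 0, and 0 < 16 ✓
  (4) z² = (0)² = 0, and 0 < 9 ✓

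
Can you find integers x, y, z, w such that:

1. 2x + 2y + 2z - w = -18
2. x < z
Yes

Take x = -1, y = 0, z = 0, w = 16. Substituting into each constraint:
  (1) 2(-1) + 2(0) + 2(0) + (-16) = -18 ✓
  (2) -1 < 0 ✓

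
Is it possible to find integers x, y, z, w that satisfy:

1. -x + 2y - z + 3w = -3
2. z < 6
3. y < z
Yes

Take x = 0, y = 1, z = 2, w = -1. Substituting into each constraint:
  (1) 0 + 2(1) + (-2) + 3(-1) = -3 ✓
  (2) 2 < 6 ✓
  (3) 1 < 2 ✓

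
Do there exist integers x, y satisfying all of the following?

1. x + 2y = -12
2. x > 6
Yes

Take x = 8, y = -10. Substituting into each constraint:
  (1) 8 + 2(-10) = -12 ✓
  (2) 8 > 6 ✓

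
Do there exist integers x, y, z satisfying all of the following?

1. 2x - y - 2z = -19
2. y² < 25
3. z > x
Yes

Take x = -10, y = -1, z = 0. Substituting into each constraint:
  (1) 2(-10) + 1 - 2(0) = -19 ✓
  (2) y² = (-1)² = 1, and 1 < 25 ✓
  (3) 0 > -10 ✓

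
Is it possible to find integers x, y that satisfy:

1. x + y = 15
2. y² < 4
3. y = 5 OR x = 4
No

The full constraint system is jointly infeasible over the integers. Each constraint and what it forces:

  - x + y = 15: is a linear equation tying the variables together
  - y² < 4: restricts y to |y| ≤ 1
  - y = 5 OR x = 4: forces a choice: either y = 5 or x = 4

Split on the disjunction (y = 5 OR x = 4):
  • If y = 5: this contradicts y² < 4, which requires |y| ≤ 1.
  • If x = 4: the equation forces y = 11, but y² < 4 requires |y| ≤ 1.
Both branches are infeasible, so the system has no integer solution.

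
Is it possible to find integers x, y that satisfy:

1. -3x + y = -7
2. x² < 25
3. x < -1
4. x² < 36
Yes

Take x = -2, y = -13. Substituting into each constraint:
  (1) -3(-2) + (-13) = -7 ✓
  (2) x² = (-2)² = 4, and 4 < 25 ✓
  (3) -2 < -1 ✓
  (4) x² = (-2)² = 4, and 4 < 36 ✓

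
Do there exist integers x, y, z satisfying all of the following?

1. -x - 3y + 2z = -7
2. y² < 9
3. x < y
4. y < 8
Yes

Take x = 0, y = 1, z = -2. Substituting into each constraint:
  (1) 0 - 3(1) + 2(-2) = -7 ✓
  (2) y² = (1)² = 1, and 1 < 9 ✓
  (3) 0 < 1 ✓
  (4) 1 < 8 ✓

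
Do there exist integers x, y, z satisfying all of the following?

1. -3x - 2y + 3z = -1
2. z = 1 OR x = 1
Yes

Take x = 0, y = 2, z = 1. Substituting into each constraint:
  (1) -3(0) - 2(2) + 3(1) = -1 ✓
  (2) z = 1, target 1 ✓ (first branch holds)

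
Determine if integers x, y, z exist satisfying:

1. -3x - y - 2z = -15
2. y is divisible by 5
Yes

Take x = 1, y = 0, z = 6. Substituting into each constraint:
  (1) -3(1) + 0 - 2(6) = -15 ✓
  (2) 0 = 5 × 0, remainder 0 ✓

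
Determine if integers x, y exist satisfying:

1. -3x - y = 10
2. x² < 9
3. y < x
Yes

Take x = 0, y = -10. Substituting into each constraint:
  (1) -3(0) + 10 = 10 ✓
  (2) x² = (0)² = 0, and 0 < 9 ✓
  (3) -10 < 0 ✓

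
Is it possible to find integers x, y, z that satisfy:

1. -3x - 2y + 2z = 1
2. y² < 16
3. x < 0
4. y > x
Yes

Take x = -1, y = 0, z = -1. Substituting into each constraint:
  (1) -3(-1) - 2(0) + 2(-1) = 1 ✓
  (2) y² = (0)² = 0, and 0 < 16 ✓
  (3) -1 < 0 ✓
  (4) 0 > -1 ✓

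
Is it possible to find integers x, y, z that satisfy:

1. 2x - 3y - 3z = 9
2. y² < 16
Yes

Take x = 0, y = -3, z = 0. Substituting into each constraint:
  (1) 2(0) - 3(-3) - 3(0) = 9 ✓
  (2) y² = (-3)² = 9, and 9 < 16 ✓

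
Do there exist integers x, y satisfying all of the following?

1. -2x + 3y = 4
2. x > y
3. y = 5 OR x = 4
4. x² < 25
No

A contradictory subset is {-2x + 3y = 4, x > y, y = 5 OR x = 4}. No integer assignment can satisfy these jointly:

  - -2x + 3y = 4: is a linear equation tying the variables together
  - x > y: bounds one variable relative to another variable
  - y = 5 OR x = 4: forces a choice: either y = 5 or x = 4

Split on the disjunction (y = 5 OR x = 4):
  • If y = 5: with y = 5, every remaining term of the linear equation is divisible by 2, so the left side is ≡ 0 (mod 2); but the right side -11 ≡ 1 (mod 2). No integers can satisfy it.
  • If x = 4: the equation forces y = 4, giving (x, y) = (4, 4), which violates x > y.
Both branches are infeasible, so the system has no integer solution.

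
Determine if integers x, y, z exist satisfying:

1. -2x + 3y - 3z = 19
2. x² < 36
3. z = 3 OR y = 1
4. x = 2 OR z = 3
Yes

Take x = 4, y = 12, z = 3. Substituting into each constraint:
  (1) -2(4) + 3(12) - 3(3) = 19 ✓
  (2) x² = (4)² = 16, and 16 < 36 ✓
  (3) z = 3, target 3 ✓ (first branch holds)
  (4) z = 3, target 3 ✓ (second branch holds)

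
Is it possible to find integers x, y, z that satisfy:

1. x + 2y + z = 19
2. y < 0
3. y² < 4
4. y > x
Yes

Take x = -2, y = -1, z = 23. Substituting into each constraint:
  (1) (-2) + 2(-1) + 23 = 19 ✓
  (2) -1 < 0 ✓
  (3) y² = (-1)² = 1, and 1 < 4 ✓
  (4) -1 > -2 ✓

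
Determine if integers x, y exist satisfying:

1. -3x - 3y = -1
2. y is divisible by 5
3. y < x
No

Even the single constraint (-3x - 3y = -1) is infeasible over the integers.

  - -3x - 3y = -1: every term on the left is divisible by 3, so the LHS ≡ 0 (mod 3), but the RHS -1 is not — no integer solution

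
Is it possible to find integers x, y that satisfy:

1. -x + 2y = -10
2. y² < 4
Yes

Take x = 10, y = 0. Substituting into each constraint:
  (1) (-10) + 2(0) = -10 ✓
  (2) y² = (0)² = 0, and 0 < 4 ✓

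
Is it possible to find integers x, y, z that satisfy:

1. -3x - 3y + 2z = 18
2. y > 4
Yes

Take x = -11, y = 5, z = 0. Substituting into each constraint:
  (1) -3(-11) - 3(5) + 2(0) = 18 ✓
  (2) 5 > 4 ✓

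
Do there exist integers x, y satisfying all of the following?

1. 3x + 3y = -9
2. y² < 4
Yes

Take x = -3, y = 0. Substituting into each constraint:
  (1) 3(-3) + 3(0) = -9 ✓
  (2) y² = (0)² = 0, and 0 < 4 ✓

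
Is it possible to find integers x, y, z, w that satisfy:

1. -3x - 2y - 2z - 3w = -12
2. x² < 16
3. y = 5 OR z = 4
Yes

Take x = 0, y = 5, z = 1, w = 0. Substituting into each constraint:
  (1) -3(0) - 2(5) - 2(1) - 3(0) = -12 ✓
  (2) x² = (0)² = 0, and 0 < 16 ✓
  (3) y = 5, target 5 ✓ (first branch holds)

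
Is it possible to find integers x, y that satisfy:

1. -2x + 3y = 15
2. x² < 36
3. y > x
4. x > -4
Yes

Take x = 0, y = 5. Substituting into each constraint:
  (1) -2(0) + 3(5) = 15 ✓
  (2) x² = (0)² = 0, and 0 < 36 ✓
  (3) 5 > 0 ✓
  (4) 0 > -4 ✓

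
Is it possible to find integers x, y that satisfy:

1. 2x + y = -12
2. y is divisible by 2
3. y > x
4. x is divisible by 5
Yes

Take x = -5, y = -2. Substituting into each constraint:
  (1) 2(-5) + (-2) = -12 ✓
  (2) -2 = 2 × -1, remainder 0 ✓
  (3) -2 > -5 ✓
  (4) -5 = 5 × -1, remainder 0 ✓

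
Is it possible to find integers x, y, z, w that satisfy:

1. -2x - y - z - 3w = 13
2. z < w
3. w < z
No

A contradictory subset is {z < w, w < z}. No integer assignment can satisfy these jointly:

  - z < w: bounds one variable relative to another variable
  - w < z: bounds one variable relative to another variable

Direct contradiction: w > z and z > w cannot both hold.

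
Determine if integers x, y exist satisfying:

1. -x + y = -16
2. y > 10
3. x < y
No

A contradictory subset is {-x + y = -16, x < y}. No integer assignment can satisfy these jointly:

  - -x + y = -16: is a linear equation tying the variables together
  - x < y: bounds one variable relative to another variable

From the equation, x − y = 16, i.e. y − x = -16; but y > x requires y − x ≥ 1. Contradiction.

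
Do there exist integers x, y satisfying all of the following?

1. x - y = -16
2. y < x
No

The full constraint system is jointly infeasible over the integers. Each constraint and what it forces:

  - x - y = -16: is a linear equation tying the variables together
  - y < x: bounds one variable relative to another variable

From the equation, x − y = -16, i.e. x − y = -16; but x > y requires x − y ≥ 1. Contradiction.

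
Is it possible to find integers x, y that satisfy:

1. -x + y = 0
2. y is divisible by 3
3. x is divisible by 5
Yes

Take x = 0, y = 0. Substituting into each constraint:
  (1) 0 + 0 = 0 ✓
  (2) 0 = 3 × 0, remainder 0 ✓
  (3) 0 = 5 × 0, remainder 0 ✓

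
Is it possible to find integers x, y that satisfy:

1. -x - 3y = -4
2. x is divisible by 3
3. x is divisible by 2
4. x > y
No

A contradictory subset is {-x - 3y = -4, x is divisible by 3}. No integer assignment can satisfy these jointly:

  - -x - 3y = -4: is a linear equation tying the variables together
  - x is divisible by 3: restricts x to multiples of 3

Modular obstruction: writing x = 3x', every remaining term of the linear equation is divisible by 3, so the left side is ≡ 0 (mod 3); but the right side -4 ≡ 2 (mod 3). No integers can satisfy it.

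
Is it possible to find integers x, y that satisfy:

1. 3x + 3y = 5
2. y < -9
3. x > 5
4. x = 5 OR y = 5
No

Even the single constraint (3x + 3y = 5) is infeasible over the integers.

  - 3x + 3y = 5: every term on the left is divisible by 3, so the LHS ≡ 0 (mod 3), but the RHS 5 is not — no integer solution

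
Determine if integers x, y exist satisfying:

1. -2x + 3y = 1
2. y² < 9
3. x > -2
Yes

Take x = 1, y = 1. Substituting into each constraint:
  (1) -2(1) + 3(1) = 1 ✓
  (2) y² = (1)² = 1, and 1 < 9 ✓
  (3) 1 > -2 ✓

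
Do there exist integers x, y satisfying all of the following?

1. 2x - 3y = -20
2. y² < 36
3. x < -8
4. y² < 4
Yes

Take x = -10, y = 0. Substituting into each constraint:
  (1) 2(-10) - 3(0) = -20 ✓
  (2) y² = (0)² = 0, and 0 < 36 ✓
  (3) -10 < -8 ✓
  (4) y² = (0)² = 0, and 0 < 4 ✓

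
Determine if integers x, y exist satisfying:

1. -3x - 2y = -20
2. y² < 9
Yes

Take x = 8, y = -2. Substituting into each constraint:
  (1) -3(8) - 2(-2) = -20 ✓
  (2) y² = (-2)² = 4, and 4 < 9 ✓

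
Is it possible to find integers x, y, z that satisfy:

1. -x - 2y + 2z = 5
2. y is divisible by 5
Yes

Take x = 1, y = 0, z = 3. Substituting into each constraint:
  (1) (-1) - 2(0) + 2(3) = 5 ✓
  (2) 0 = 5 × 0, remainder 0 ✓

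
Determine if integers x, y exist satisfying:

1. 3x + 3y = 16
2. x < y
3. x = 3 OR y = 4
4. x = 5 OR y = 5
No

Even the single constraint (3x + 3y = 16) is infeasible over the integers.

  - 3x + 3y = 16: every term on the left is divisible by 3, so the LHS ≡ 0 (mod 3), but the RHS 16 is not — no integer solution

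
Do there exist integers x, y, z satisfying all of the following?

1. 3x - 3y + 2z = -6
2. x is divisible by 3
Yes

Take x = 0, y = 2, z = 0. Substituting into each constraint:
  (1) 3(0) - 3(2) + 2(0) = -6 ✓
  (2) 0 = 3 × 0, remainder 0 ✓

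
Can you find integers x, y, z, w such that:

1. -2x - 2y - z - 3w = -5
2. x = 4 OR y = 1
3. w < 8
Yes

Take x = 0, y = 1, z = 3, w = 0. Substituting into each constraint:
  (1) -2(0) - 2(1) + (-3) - 3(0) = -5 ✓
  (2) y = 1, target 1 ✓ (second branch holds)
  (3) 0 < 8 ✓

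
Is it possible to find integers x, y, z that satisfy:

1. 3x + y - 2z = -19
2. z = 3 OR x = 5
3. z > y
Yes

Take x = -5, y = 2, z = 3. Substituting into each constraint:
  (1) 3(-5) + 2 - 2(3) = -19 ✓
  (2) z = 3, target 3 ✓ (first branch holds)
  (3) 3 > 2 ✓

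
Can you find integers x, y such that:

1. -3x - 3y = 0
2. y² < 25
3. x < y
Yes

Take x = -1, y = 1. Substituting into each constraint:
  (1) -3(-1) - 3(1) = 0 ✓
  (2) y² = (1)² = 1, and 1 < 25 ✓
  (3) -1 < 1 ✓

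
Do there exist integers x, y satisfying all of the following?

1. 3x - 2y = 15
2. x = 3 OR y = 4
Yes

Take x = 3, y = -3. Substituting into each constraint:
  (1) 3(3) - 2(-3) = 15 ✓
  (2) x = 3, target 3 ✓ (first branch holds)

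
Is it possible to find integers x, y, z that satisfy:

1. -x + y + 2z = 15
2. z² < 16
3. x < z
Yes

Take x = -1, y = 14, z = 0. Substituting into each constraint:
  (1) 1 + 14 + 2(0) = 15 ✓
  (2) z² = (0)² = 0, and 0 < 16 ✓
  (3) -1 < 0 ✓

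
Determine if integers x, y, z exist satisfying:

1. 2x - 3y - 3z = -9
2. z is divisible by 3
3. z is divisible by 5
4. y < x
Yes

Take x = 12, y = 11, z = 0. Substituting into each constraint:
  (1) 2(12) - 3(11) - 3(0) = -9 ✓
  (2) 0 = 3 × 0, remainder 0 ✓
  (3) 0 = 5 × 0, remainder 0 ✓
  (4) 11 < 12 ✓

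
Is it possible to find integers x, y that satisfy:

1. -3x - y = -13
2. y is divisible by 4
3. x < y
Yes

Take x = 3, y = 4. Substituting into each constraint:
  (1) -3(3) + (-4) = -13 ✓
  (2) 4 = 4 × 1, remainder 0 ✓
  (3) 3 < 4 ✓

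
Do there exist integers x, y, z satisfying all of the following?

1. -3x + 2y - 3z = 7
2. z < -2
Yes

Take x = 2, y = 2, z = -3. Substituting into each constraint:
  (1) -3(2) + 2(2) - 3(-3) = 7 ✓
  (2) -3 < -2 ✓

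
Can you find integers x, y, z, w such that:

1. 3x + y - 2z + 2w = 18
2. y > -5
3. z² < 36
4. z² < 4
Yes

Take x = 0, y = 0, z = 0, w = 9. Substituting into each constraint:
  (1) 3(0) + 0 - 2(0) + 2(9) = 18 ✓
  (2) 0 > -5 ✓
  (3) z² = (0)² = 0, and 0 < 36 ✓
  (4) z² = (0)² = 0, and 0 < 4 ✓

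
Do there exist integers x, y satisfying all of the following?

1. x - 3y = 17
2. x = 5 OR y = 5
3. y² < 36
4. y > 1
Yes

Take x = 32, y = 5. Substituting into each constraint:
  (1) 32 - 3(5) = 17 ✓
  (2) y = 5, target 5 ✓ (second branch holds)
  (3) y² = (5)² = 25, and 25 < 36 ✓
  (4) 5 > 1 ✓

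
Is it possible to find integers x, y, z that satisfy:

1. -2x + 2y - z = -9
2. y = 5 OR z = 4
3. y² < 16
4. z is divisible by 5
No

A contradictory subset is {-2x + 2y - z = -9, y = 5 OR z = 4, y² < 16}. No integer assignment can satisfy these jointly:

  - -2x + 2y - z = -9: is a linear equation tying the variables together
  - y = 5 OR z = 4: forces a choice: either y = 5 or z = 4
  - y² < 16: restricts y to |y| ≤ 3

Split on the disjunction (y = 5 OR z = 4):
  • If y = 5: this contradicts y² < 16, which requires |y| ≤ 3.
  • If z = 4: with z = 4, every remaining term of the linear equation is divisible by 2, so the left side is ≡ 0 (mod 2); but the right side -5 ≡ 1 (mod 2). No integers can satisfy it.
Both branches are infeasible, so the system has no integer solution.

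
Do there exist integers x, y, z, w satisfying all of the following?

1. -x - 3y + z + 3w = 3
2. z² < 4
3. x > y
Yes

Take x = 0, y = -1, z = 0, w = 0. Substituting into each constraint:
  (1) 0 - 3(-1) + 0 + 3(0) = 3 ✓
  (2) z² = (0)² = 0, and 0 < 4 ✓
  (3) 0 > -1 ✓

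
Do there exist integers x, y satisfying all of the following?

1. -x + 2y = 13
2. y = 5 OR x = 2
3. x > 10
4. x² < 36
No

A contradictory subset is {-x + 2y = 13, y = 5 OR x = 2, x > 10}. No integer assignment can satisfy these jointly:

  - -x + 2y = 13: is a linear equation tying the variables together
  - y = 5 OR x = 2: forces a choice: either y = 5 or x = 2
  - x > 10: bounds one variable relative to a constant

Split on the disjunction (y = 5 OR x = 2):
  • If y = 5: the equation forces x = -3, which contradicts the bound x ≥ 11.
  • If x = 2: this contradicts the bound x ≥ 11.
Both branches are infeasible, so the system has no integer solution.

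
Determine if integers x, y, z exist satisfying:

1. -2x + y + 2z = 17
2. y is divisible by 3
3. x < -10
Yes

Take x = -12, y = -9, z = 1. Substituting into each constraint:
  (1) -2(-12) + (-9) + 2(1) = 17 ✓
  (2) -9 = 3 × -3, remainder 0 ✓
  (3) -12 < -10 ✓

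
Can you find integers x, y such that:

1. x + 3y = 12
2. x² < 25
Yes

Take x = 0, y = 4. Substituting into each constraint:
  (1) 0 + 3(4) = 12 ✓
  (2) x² = (0)² = 0, and 0 < 25 ✓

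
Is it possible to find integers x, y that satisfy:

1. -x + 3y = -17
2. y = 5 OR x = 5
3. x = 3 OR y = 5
Yes

Take x = 32, y = 5. Substituting into each constraint:
  (1) (-32) + 3(5) = -17 ✓
  (2) y = 5, target 5 ✓ (first branch holds)
  (3) y = 5, target 5 ✓ (second branch holds)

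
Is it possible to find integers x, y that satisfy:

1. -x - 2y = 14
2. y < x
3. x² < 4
Yes

Take x = 0, y = -7. Substituting into each constraint:
  (1) 0 - 2(-7) = 14 ✓
  (2) -7 < 0 ✓
  (3) x² = (0)² = 0, and 0 < 4 ✓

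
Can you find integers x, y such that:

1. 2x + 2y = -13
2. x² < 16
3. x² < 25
No

Even the single constraint (2x + 2y = -13) is infeasible over the integers.

  - 2x + 2y = -13: every term on the left is divisible by 2, so the LHS ≡ 0 (mod 2), but the RHS -13 is not — no integer solution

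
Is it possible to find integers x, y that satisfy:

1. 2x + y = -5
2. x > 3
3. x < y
No

The full constraint system is jointly infeasible over the integers. Each constraint and what it forces:

  - 2x + y = -5: is a linear equation tying the variables together
  - x > 3: bounds one variable relative to a constant
  - x < y: bounds one variable relative to another variable

Propagating the comparison: y > x and x ≥ 4 give y ≥ 5. Range argument: with x ∈ [4, ∞], y ∈ [5, ∞], the left side of the equation is at least 13, but the right side is -5 < 13. No integer solution exists.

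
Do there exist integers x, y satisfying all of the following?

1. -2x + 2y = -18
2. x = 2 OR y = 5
Yes

Take x = 2, y = -7. Substituting into each constraint:
  (1) -2(2) + 2(-7) = -18 ✓
  (2) x = 2, target 2 ✓ (first branch holds)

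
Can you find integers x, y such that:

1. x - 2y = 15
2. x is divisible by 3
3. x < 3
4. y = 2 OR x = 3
No

A contradictory subset is {x - 2y = 15, x < 3, y = 2 OR x = 3}. No integer assignment can satisfy these jointly:

  - x - 2y = 15: is a linear equation tying the variables together
  - x < 3: bounds one variable relative to a constant
  - y = 2 OR x = 3: forces a choice: either y = 2 or x = 3

Split on the disjunction (y = 2 OR x = 3):
  • If y = 2: the equation forces x = 19, which contradicts the bound x ≤ 2.
  • If x = 3: this contradicts the bound x ≤ 2.
Both branches are infeasible, so the system has no integer solution.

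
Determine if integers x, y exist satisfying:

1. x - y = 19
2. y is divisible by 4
Yes

Take x = 19, y = 0. Substituting into each constraint:
  (1) 19 + 0 = 19 ✓
  (2) 0 = 4 × 0, remainder 0 ✓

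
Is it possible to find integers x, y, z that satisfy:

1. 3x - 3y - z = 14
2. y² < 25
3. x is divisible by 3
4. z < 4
Yes

Take x = 0, y = -2, z = -8. Substituting into each constraint:
  (1) 3(0) - 3(-2) + 8 = 14 ✓
  (2) y² = (-2)² = 4, and 4 < 25 ✓
  (3) 0 = 3 × 0, remainder 0 ✓
  (4) -8 < 4 ✓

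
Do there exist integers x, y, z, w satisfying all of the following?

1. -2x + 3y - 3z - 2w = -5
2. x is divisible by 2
Yes

Take x = -2, y = -3, z = 0, w = 0. Substituting into each constraint:
  (1) -2(-2) + 3(-3) - 3(0) - 2(0) = -5 ✓
  (2) -2 = 2 × -1, remainder 0 ✓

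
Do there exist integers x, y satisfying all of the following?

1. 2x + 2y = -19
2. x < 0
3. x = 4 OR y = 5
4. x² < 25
No

Even the single constraint (2x + 2y = -19) is infeasible over the integers.

  - 2x + 2y = -19: every term on the left is divisible by 2, so the LHS ≡ 0 (mod 2), but the RHS -19 is not — no integer solution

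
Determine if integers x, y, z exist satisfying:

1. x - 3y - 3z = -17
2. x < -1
Yes

Take x = -2, y = 5, z = 0. Substituting into each constraint:
  (1) (-2) - 3(5) - 3(0) = -17 ✓
  (2) -2 < -1 ✓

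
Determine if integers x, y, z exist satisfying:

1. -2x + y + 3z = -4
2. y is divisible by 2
Yes

Take x = 2, y = 0, z = 0. Substituting into each constraint:
  (1) -2(2) + 0 + 3(0) = -4 ✓
  (2) 0 = 2 × 0, remainder 0 ✓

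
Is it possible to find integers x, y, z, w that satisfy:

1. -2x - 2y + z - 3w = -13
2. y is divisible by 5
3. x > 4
Yes

Take x = 5, y = 0, z = 0, w = 1. Substituting into each constraint:
  (1) -2(5) - 2(0) + 0 - 3(1) = -13 ✓
  (2) 0 = 5 × 0, remainder 0 ✓
  (3) 5 > 4 ✓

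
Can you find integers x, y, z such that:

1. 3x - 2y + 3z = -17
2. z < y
Yes

Take x = -5, y = 1, z = 0. Substituting into each constraint:
  (1) 3(-5) - 2(1) + 3(0) = -17 ✓
  (2) 0 < 1 ✓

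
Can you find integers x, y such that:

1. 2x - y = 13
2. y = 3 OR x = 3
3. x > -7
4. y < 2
Yes

Take x = 3, y = -7. Substituting into each constraint:
  (1) 2(3) + 7 = 13 ✓
  (2) x = 3, target 3 ✓ (second branch holds)
  (3) 3 > -7 ✓
  (4) -7 < 2 ✓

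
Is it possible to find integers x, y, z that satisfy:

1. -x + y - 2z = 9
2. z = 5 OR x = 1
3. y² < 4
Yes

Take x = -20, y = -1, z = 5. Substituting into each constraint:
  (1) 20 + (-1) - 2(5) = 9 ✓
  (2) z = 5, target 5 ✓ (first branch holds)
  (3) y² = (-1)² = 1, and 1 < 4 ✓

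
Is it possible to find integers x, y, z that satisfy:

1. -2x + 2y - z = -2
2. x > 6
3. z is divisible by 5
Yes

Take x = 7, y = 6, z = 0. Substituting into each constraint:
  (1) -2(7) + 2(6) + 0 = -2 ✓
  (2) 7 > 6 ✓
  (3) 0 = 5 × 0, remainder 0 ✓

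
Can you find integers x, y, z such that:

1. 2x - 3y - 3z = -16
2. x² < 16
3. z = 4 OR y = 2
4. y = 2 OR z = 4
Yes

Take x = -2, y = 2, z = 2. Substituting into each constraint:
  (1) 2(-2) - 3(2) - 3(2) = -16 ✓
  (2) x² = (-2)² = 4, and 4 < 16 ✓
  (3) y = 2, target 2 ✓ (second branch holds)
  (4) y = 2, target 2 ✓ (first branch holds)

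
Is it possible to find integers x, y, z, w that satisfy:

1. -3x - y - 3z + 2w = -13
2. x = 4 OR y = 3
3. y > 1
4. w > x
Yes

Take x = 0, y = 3, z = 4, w = 1. Substituting into each constraint:
  (1) -3(0) + (-3) - 3(4) + 2(1) = -13 ✓
  (2) y = 3, target 3 ✓ (second branch holds)
  (3) 3 > 1 ✓
  (4) 1 > 0 ✓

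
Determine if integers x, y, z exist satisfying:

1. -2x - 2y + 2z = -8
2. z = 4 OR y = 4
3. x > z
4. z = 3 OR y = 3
Yes

Take x = 5, y = 3, z = 4. Substituting into each constraint:
  (1) -2(5) - 2(3) + 2(4) = -8 ✓
  (2) z = 4, target 4 ✓ (first branch holds)
  (3) 5 > 4 ✓
  (4) y = 3, target 3 ✓ (second branch holds)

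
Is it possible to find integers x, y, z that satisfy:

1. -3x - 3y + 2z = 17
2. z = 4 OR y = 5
Yes

Take x = -10, y = 5, z = 1. Substituting into each constraint:
  (1) -3(-10) - 3(5) + 2(1) = 17 ✓
  (2) y = 5, target 5 ✓ (second branch holds)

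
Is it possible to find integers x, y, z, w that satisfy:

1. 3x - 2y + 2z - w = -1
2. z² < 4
Yes

Take x = 0, y = 0, z = 0, w = 1. Substituting into each constraint:
  (1) 3(0) - 2(0) + 2(0) + (-1) = -1 ✓
  (2) z² = (0)² = 0, and 0 < 4 ✓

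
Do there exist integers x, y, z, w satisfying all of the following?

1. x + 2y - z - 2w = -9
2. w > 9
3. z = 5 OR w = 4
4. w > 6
Yes

Take x = 16, y = 0, z = 5, w = 10. Substituting into each constraint:
  (1) 16 + 2(0) + (-5) - 2(10) = -9 ✓
  (2) 10 > 9 ✓
  (3) z = 5, target 5 ✓ (first branch holds)
  (4) 10 > 6 ✓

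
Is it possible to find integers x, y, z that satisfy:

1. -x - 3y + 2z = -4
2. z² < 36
Yes

Take x = 0, y = 2, z = 1. Substituting into each constraint:
  (1) 0 - 3(2) + 2(1) = -4 ✓
  (2) z² = (1)² = 1, and 1 < 36 ✓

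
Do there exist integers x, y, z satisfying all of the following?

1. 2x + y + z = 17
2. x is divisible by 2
Yes

Take x = 0, y = 17, z = 0. Substituting into each constraint:
  (1) 2(0) + 17 + 0 = 17 ✓
  (2) 0 = 2 × 0, remainder 0 ✓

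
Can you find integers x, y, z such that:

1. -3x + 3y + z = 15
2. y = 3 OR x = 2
Yes

Take x = 0, y = 3, z = 6. Substituting into each constraint:
  (1) -3(0) + 3(3) + 6 = 15 ✓
  (2) y = 3, target 3 ✓ (first branch holds)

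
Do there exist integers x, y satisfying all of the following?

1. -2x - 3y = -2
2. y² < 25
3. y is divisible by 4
Yes

Take x = 1, y = 0. Substituting into each constraint:
  (1) -2(1) - 3(0) = -2 ✓
  (2) y² = (0)² = 0, and 0 < 25 ✓
  (3) 0 = 4 × 0, remainder 0 ✓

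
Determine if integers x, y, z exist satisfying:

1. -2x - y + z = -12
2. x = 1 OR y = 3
Yes

Take x = 0, y = 3, z = -9. Substituting into each constraint:
  (1) -2(0) + (-3) + (-9) = -12 ✓
  (2) y = 3, target 3 ✓ (second branch holds)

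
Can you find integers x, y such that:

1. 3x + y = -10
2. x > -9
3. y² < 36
Yes

Take x = -3, y = -1. Substituting into each constraint:
  (1) 3(-3) + (-1) = -10 ✓
  (2) -3 > -9 ✓
  (3) y² = (-1)² = 1, and 1 < 36 ✓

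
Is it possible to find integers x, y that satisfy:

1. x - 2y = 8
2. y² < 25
Yes

Take x = 0, y = -4. Substituting into each constraint:
  (1) 0 - 2(-4) = 8 ✓
  (2) y² = (-4)² = 16, and 16 < 25 ✓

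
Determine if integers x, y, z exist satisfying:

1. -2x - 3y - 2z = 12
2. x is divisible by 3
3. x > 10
Yes

Take x = 12, y = 0, z = -18. Substituting into each constraint:
  (1) -2(12) - 3(0) - 2(-18) = 12 ✓
  (2) 12 = 3 × 4, remainder 0 ✓
  (3) 12 > 10 ✓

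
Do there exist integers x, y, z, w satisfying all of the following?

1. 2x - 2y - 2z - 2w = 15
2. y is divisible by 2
No

Even the single constraint (2x - 2y - 2z - 2w = 15) is infeasible over the integers.

  - 2x - 2y - 2z - 2w = 15: every term on the left is divisible by 2, so the LHS ≡ 0 (mod 2), but the RHS 15 is not — no integer solution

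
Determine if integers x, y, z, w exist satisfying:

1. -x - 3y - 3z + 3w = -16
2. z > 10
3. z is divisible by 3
Yes

Take x = 1, y = -7, z = 12, w = 0. Substituting into each constraint:
  (1) (-1) - 3(-7) - 3(12) + 3(0) = -16 ✓
  (2) 12 > 10 ✓
  (3) 12 = 3 × 4, remainder 0 ✓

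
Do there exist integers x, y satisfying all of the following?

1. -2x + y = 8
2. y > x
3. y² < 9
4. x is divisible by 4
Yes

Take x = -4, y = 0. Substituting into each constraint:
  (1) -2(-4) + 0 = 8 ✓
  (2) 0 > -4 ✓
  (3) y² = (0)² = 0, and 0 < 9 ✓
  (4) -4 = 4 × -1, remainder 0 ✓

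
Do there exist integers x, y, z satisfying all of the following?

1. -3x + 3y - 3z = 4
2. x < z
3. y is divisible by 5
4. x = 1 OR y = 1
No

Even the single constraint (-3x + 3y - 3z = 4) is infeasible over the integers.

  - -3x + 3y - 3z = 4: every term on the left is divisible by 3, so the LHS ≡ 0 (mod 3), but the RHS 4 is not — no integer solution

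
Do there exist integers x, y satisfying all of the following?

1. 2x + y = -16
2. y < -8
Yes

Take x = -3, y = -10. Substituting into each constraint:
  (1) 2(-3) + (-10) = -16 ✓
  (2) -10 < -8 ✓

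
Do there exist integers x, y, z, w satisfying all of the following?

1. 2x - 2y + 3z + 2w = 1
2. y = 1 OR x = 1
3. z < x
Yes

Take x = 1, y = 0, z = -1, w = 1. Substituting into each constraint:
  (1) 2(1) - 2(0) + 3(-1) + 2(1) = 1 ✓
  (2) x = 1, target 1 ✓ (second branch holds)
  (3) -1 < 1 ✓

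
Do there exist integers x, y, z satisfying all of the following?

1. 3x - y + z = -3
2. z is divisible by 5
Yes

Take x = 0, y = 3, z = 0. Substituting into each constraint:
  (1) 3(0) + (-3) + 0 = -3 ✓
  (2) 0 = 5 × 0, remainder 0 ✓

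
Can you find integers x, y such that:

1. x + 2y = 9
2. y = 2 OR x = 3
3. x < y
No

The full constraint system is jointly infeasible over the integers. Each constraint and what it forces:

  - x + 2y = 9: is a linear equation tying the variables together
  - y = 2 OR x = 3: forces a choice: either y = 2 or x = 3
  - x < y: bounds one variable relative to another variable

Split on the disjunction (y = 2 OR x = 3):
  • If y = 2: the equation forces x = 5, giving (y, x) = (2, 5), which violates y > x.
  • If x = 3: the equation forces y = 3, giving (x, y) = (3, 3), which violates y > x.
Both branches are infeasible, so the system has no integer solution.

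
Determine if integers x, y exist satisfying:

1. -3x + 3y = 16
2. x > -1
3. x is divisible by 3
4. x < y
No

Even the single constraint (-3x + 3y = 16) is infeasible over the integers.

  - -3x + 3y = 16: every term on the left is divisible by 3, so the LHS ≡ 0 (mod 3), but the RHS 16 is not — no integer solution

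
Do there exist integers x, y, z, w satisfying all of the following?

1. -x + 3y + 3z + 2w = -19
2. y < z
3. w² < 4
Yes

Take x = 4, y = -3, z = -2, w = 0. Substituting into each constraint:
  (1) (-4) + 3(-3) + 3(-2) + 2(0) = -19 ✓
  (2) -3 < -2 ✓
  (3) w² = (0)² = 0, and 0 < 4 ✓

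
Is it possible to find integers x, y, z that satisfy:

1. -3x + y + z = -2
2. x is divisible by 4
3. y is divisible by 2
Yes

Take x = 0, y = 0, z = -2. Substituting into each constraint:
  (1) -3(0) + 0 + (-2) = -2 ✓
  (2) 0 = 4 × 0, remainder 0 ✓
  (3) 0 = 2 × 0, remainder 0 ✓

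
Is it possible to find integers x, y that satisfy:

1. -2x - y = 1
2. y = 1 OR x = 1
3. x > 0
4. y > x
No

A contradictory subset is {-2x - y = 1, x > 0, y > x}. No integer assignment can satisfy these jointly:

  - -2x - y = 1: is a linear equation tying the variables together
  - x > 0: bounds one variable relative to a constant
  - y > x: bounds one variable relative to another variable

Propagating the comparison: y > x and x ≥ 1 give y ≥ 2. Range argument: with x ∈ [1, ∞], y ∈ [2, ∞], the left side of the equation is at most -4, but the right side is 1 > -4. No integer solution exists.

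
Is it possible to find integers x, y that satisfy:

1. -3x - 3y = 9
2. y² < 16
Yes

Take x = 0, y = -3. Substituting into each constraint:
  (1) -3(0) - 3(-3) = 9 ✓
  (2) y² = (-3)² = 9, and 9 < 16 ✓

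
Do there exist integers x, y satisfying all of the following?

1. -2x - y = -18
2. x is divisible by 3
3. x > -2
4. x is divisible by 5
Yes

Take x = 0, y = 18. Substituting into each constraint:
  (1) -2(0) + (-18) = -18 ✓
  (2) 0 = 3 × 0, remainder 0 ✓
  (3) 0 > -2 ✓
  (4) 0 = 5 × 0, remainder 0 ✓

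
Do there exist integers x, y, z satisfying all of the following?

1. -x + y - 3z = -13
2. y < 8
Yes

Take x = 1, y = 0, z = 4. Substituting into each constraint:
  (1) (-1) + 0 - 3(4) = -13 ✓
  (2) 0 < 8 ✓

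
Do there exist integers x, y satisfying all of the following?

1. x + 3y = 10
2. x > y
Yes

Take x = 10, y = 0. Substituting into each constraint:
  (1) 10 + 3(0) = 10 ✓
  (2) 10 > 0 ✓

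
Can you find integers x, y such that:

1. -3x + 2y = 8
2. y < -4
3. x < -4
Yes

Take x = -6, y = -5. Substituting into each constraint:
  (1) -3(-6) + 2(-5) = 8 ✓
  (2) -5 < -4 ✓
  (3) -6 < -4 ✓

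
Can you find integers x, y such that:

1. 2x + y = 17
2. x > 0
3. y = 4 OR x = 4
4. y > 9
No

A contradictory subset is {2x + y = 17, y = 4 OR x = 4, y > 9}. No integer assignment can satisfy these jointly:

  - 2x + y = 17: is a linear equation tying the variables together
  - y = 4 OR x = 4: forces a choice: either y = 4 or x = 4
  - y > 9: bounds one variable relative to a constant

Split on the disjunction (y = 4 OR x = 4):
  • If y = 4: this contradicts the bound y ≥ 10.
  • If x = 4: the equation forces y = 9, which contradicts the bound y ≥ 10.
Both branches are infeasible, so the system has no integer solution.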